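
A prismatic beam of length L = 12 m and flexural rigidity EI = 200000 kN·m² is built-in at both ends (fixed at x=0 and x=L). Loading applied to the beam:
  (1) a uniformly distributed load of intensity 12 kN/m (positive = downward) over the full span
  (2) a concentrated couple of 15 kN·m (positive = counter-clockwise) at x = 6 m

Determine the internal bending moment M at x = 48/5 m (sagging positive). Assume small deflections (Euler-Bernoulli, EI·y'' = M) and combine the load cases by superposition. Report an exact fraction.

M(48/5) = -651/100 kN·m

Load 1 — uniform load w=12 kN/m over full span:
  M_1 = wLx/2 - wL²/12 - wx²/2 = 12·12·(48/5)/2 - 12·12²/12 - 12·(48/5)²/2 = -144/25 kN·m
Load 2 — applied couple M₀=15 kN·m at a=6 m (b=L-a=6):
  M_2 = R_Ax - M_A - M₀  [x>a] with R_A=15/8, M_A=15/4 = (15/8)·(48/5) - (15/4) - 15 = -3/4 kN·m
Superposition: M = Σ M_i = -651/100 kN·m ≈ -6.510000 kN·m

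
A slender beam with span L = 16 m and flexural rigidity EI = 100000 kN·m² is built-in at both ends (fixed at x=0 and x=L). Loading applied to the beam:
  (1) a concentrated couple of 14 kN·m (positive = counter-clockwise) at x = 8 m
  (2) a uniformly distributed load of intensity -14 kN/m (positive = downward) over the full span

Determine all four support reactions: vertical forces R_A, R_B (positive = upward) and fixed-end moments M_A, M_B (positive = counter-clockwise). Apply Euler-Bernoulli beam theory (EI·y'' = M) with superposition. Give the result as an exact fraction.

Load 1 — applied couple M₀=14 kN·m at a=8 m (b=L-a=8):
  R_A = 6M₀ab/L³ = 6·14·8·8/16³ = 21/16 kN
  M_A = M₀b(2a-b)/L² = 14·8·(2·8-8)/16² = 7/2 kN·m
  R_B = -6M₀ab/L³ = -6·14·8·8/16³ = -21/16 kN
  M_B = M₀a(2b-a)/L² = 14·8·(2·8-8)/16² = 7/2 kN·m
Load 2 — uniform load w=-14 kN/m over full span:
  R_A = wL/2 = (-14)·16/2 = -112 kN
  M_A = wL²/12 = (-14)·16²/12 = -896/3 kN·m
  R_B = wL/2 = (-14)·16/2 = -112 kN
  M_B = -wL²/12 = -(-14)·16²/12 = 896/3 kN·m
Superposition: R_A = -1771/16 kN, M_A = -1771/6 kN·m, R_B = -1813/16 kN, M_B = 1813/6 kN·m

R_A = -1771/16 kN, M_A = -1771/6 kN·m, R_B = -1813/16 kN, M_B = 1813/6 kN·m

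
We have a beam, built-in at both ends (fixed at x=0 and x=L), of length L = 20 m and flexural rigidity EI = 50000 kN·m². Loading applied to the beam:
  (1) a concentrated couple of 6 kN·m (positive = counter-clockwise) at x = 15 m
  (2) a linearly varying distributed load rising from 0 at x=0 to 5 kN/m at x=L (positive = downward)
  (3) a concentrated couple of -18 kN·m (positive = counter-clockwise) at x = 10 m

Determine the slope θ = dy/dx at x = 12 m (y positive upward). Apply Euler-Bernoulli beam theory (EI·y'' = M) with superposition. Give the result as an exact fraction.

Load 1 — applied couple M₀=6 kN·m at a=15 m (b=L-a=5):
  θ_1 = (R_Ax²/2 - M_Ax)/EI  [x≤a] with R_A=27/80, M_A=15/8 = ((27/80)·12²/2 - (15/8)·12)/50000 = 9/250000 rad
Load 2 — triangular load w₀=5 kN/m (0→w₀ over full span):
  θ_2 = -w₀(2x(L-x)(L-2x)(x+2L)+x²(L-x)²)/(120LEI) = -5·(2·12·(20-12)·(20-2·12)·(12+2·20)+12²·(20-12)²)/(120·20·50000) = 4/3125 rad
Load 3 — applied couple M₀=-18 kN·m at a=10 m (b=L-a=10):
  θ_3 = (R_Ax²/2 - M_Ax - M₀(x-a))/EI  [x>a] with R_A=-27/20, M_A=-9/2 = ((-27/20)·12²/2 - (-9/2)·12 - (-18)·(12-10))/50000 = -9/62500 rad
Superposition: θ = Σ θ_i = 293/250000 rad ≈ 0.001172 rad

θ(12) = 293/250000 rad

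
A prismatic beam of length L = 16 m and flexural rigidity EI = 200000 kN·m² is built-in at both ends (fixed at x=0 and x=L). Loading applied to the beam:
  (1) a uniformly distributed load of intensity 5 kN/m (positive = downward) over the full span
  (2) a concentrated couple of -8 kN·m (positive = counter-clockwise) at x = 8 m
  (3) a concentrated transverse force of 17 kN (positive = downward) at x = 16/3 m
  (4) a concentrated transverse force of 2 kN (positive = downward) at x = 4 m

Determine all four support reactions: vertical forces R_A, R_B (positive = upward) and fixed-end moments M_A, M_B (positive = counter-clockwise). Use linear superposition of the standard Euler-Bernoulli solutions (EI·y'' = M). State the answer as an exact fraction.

R_A = 23125/432 kN, M_A = 8071/54 kN·m, R_B = 19643/432 kN, M_B = -7037/54 kN·m

Load 1 — uniform load w=5 kN/m over full span:
  R_A = wL/2 = 5·16/2 = 40 kN
  M_A = wL²/12 = 5·16²/12 = 320/3 kN·m
  R_B = wL/2 = 5·16/2 = 40 kN
  M_B = -wL²/12 = -5·16²/12 = -320/3 kN·m
Load 2 — applied couple M₀=-8 kN·m at a=8 m (b=L-a=8):
  R_A = 6M₀ab/L³ = 6·(-8)·8·8/16³ = -3/4 kN
  M_A = M₀b(2a-b)/L² = (-8)·8·(2·8-8)/16² = -2 kN·m
  R_B = -6M₀ab/L³ = -6·(-8)·8·8/16³ = 3/4 kN
  M_B = M₀a(2b-a)/L² = (-8)·8·(2·8-8)/16² = -2 kN·m
Load 3 — point force P=17 kN at a=16/3 m (b=L-a=32/3):
  R_A = Pb²(3a+b)/L³ = 17·(32/3)²·(3·(16/3)+(32/3))/16³ = 340/27 kN
  M_A = Pab²/L² = 17·(16/3)·(32/3)²/16² = 1088/27 kN·m
  R_B = Pa²(a+3b)/L³ = 17·(16/3)²·((16/3)+3·(32/3))/16³ = 119/27 kN
  M_B = -Pa²b/L² = -17·(16/3)²·(32/3)/16² = -544/27 kN·m
Load 4 — point force P=2 kN at a=4 m (b=L-a=12):
  R_A = Pb²(3a+b)/L³ = 2·12²·(3·4+12)/16³ = 27/16 kN
  M_A = Pab²/L² = 2·4·12²/16² = 9/2 kN·m
  R_B = Pa²(a+3b)/L³ = 2·4²·(4+3·12)/16³ = 5/16 kN
  M_B = -Pa²b/L² = -2·4²·12/16² = -3/2 kN·m
Superposition: R_A = 23125/432 kN, M_A = 8071/54 kN·m, R_B = 19643/432 kN, M_B = -7037/54 kN·m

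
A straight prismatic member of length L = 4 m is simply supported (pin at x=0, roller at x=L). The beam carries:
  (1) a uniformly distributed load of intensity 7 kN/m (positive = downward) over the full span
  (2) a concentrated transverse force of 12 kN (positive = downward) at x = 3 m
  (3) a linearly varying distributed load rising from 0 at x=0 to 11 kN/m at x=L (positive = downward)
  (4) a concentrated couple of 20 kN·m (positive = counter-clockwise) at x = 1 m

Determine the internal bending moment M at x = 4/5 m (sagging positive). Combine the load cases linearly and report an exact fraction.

Load 1 — uniform load w=7 kN/m over full span:
  M_1 = wx(L-x)/2 = 7·(4/5)·(4-(4/5))/2 = 224/25 kN·m
Load 2 — point force P=12 kN at a=3 m (b=L-a=1):
  M_2 = Pbx/L  [x≤a] = 12·1·(4/5)/4 = 12/5 kN·m
Load 3 — triangular load w₀=11 kN/m (0→w₀ over full span):
  M_3 = w₀Lx/6 - w₀x³/(6L) = 11·4·(4/5)/6 - 11·(4/5)³/(6·4) = 704/125 kN·m
Load 4 — applied couple M₀=20 kN·m at a=1 m (b=L-a=3):
  M_4 = M₀x/L  [x≤a] = 20·(4/5)/4 = 4 kN·m
Superposition: M = Σ M_i = 2624/125 kN·m ≈ 20.992000 kN·m

M(4/5) = 2624/125 kN·m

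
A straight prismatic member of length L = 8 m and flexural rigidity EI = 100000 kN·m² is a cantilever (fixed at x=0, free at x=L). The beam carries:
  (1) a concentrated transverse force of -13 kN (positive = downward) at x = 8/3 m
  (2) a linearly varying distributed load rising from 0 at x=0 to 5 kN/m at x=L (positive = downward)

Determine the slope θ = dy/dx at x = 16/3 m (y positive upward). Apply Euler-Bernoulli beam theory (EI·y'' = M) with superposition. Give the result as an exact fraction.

Load 1 — point force P=-13 kN at a=8/3 m (b=L-a=16/3):
  θ_1 = -Pa²/(2EI)  [x>a] = -(-13)·(8/3)²/(2·100000) = 13/28125 rad
Load 2 — triangular load w₀=5 kN/m (0→w₀ over full span):
  θ_2 = (w₀Lx²/4-w₀L²x/3-w₀x⁴/(24L))/EI = (5·8·(16/3)²/4-5·8²·(16/3)/3-5·(16/3)⁴/(24·8))/100000 = -464/151875 rad
Superposition: θ = Σ θ_i = -1969/759375 rad ≈ -0.002593 rad

θ(16/3) = -1969/759375 rad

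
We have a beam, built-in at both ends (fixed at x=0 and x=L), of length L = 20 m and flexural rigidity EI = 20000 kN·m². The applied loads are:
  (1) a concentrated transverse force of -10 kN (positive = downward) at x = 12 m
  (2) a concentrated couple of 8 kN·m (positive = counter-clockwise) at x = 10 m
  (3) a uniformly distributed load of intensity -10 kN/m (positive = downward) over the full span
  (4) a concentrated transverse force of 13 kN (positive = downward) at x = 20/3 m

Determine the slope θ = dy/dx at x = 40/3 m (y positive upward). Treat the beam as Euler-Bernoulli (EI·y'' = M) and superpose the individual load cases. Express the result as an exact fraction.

Load 1 — point force P=-10 kN at a=12 m (b=L-a=8):
  θ_1 = Pa²(L-x)(2bL-(3b+a)(L-x))/(2L³EI)  [x>a] = (-10)·12²·(20-(40/3))·(2·8·20-(3·8+12)·(20-(40/3)))/(2·20³·20000) = -3/1250 rad
Load 2 — applied couple M₀=8 kN·m at a=10 m (b=L-a=10):
  θ_2 = (R_Ax²/2 - M_Ax - M₀(x-a))/EI  [x>a] with R_A=3/5, M_A=2 = ((3/5)·(40/3)²/2 - 2·(40/3) - 8·((40/3)-10))/20000 = 0 rad
Load 3 — uniform load w=-10 kN/m over full span:
  θ_3 = -wx(L-x)(L-2x)/(12EI) = -(-10)·(40/3)·(20-(40/3))·(20-2·(40/3))/(12·20000) = -2/81 rad
Load 4 — point force P=13 kN at a=20/3 m (b=L-a=40/3):
  θ_4 = Pa²(L-x)(2bL-(3b+a)(L-x))/(2L³EI)  [x>a] = 13·(20/3)²·(20-(40/3))·(2·(40/3)·20-(3·(40/3)+(20/3))·(20-(40/3)))/(2·20³·20000) = 13/4860 rad
Superposition: θ = Σ θ_i = -14833/607500 rad ≈ -0.024416 rad

θ(40/3) = -14833/607500 rad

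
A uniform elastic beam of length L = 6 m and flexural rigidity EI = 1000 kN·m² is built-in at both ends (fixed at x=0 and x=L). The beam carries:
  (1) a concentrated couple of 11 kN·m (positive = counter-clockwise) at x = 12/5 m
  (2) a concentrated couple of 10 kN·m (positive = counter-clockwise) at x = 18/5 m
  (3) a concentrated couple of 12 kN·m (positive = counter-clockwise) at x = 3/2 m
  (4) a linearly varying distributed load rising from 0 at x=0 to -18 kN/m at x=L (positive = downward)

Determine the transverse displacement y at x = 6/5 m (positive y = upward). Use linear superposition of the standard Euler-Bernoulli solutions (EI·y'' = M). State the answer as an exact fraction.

y(6/5) = 356679/31250000 m

Load 1 — applied couple M₀=11 kN·m at a=12/5 m (b=L-a=18/5):
  y_1 = (R_Ax³/6 - M_Ax²/2)/EI  [x≤a] with R_A=66/25, M_A=33/25 = ((66/25)·(6/5)³/6 - (33/25)·(6/5)²/2)/1000 = -297/1562500 m
Load 2 — applied couple M₀=10 kN·m at a=18/5 m (b=L-a=12/5):
  y_2 = (R_Ax³/6 - M_Ax²/2)/EI  [x≤a] with R_A=12/5, M_A=16/5 = ((12/5)·(6/5)³/6 - (16/5)·(6/5)²/2)/1000 = -126/78125 m
Load 3 — applied couple M₀=12 kN·m at a=3/2 m (b=L-a=9/2):
  y_3 = (R_Ax³/6 - M_Ax²/2)/EI  [x≤a] with R_A=9/4, M_A=-9/4 = ((9/4)·(6/5)³/6 - (-9/4)·(6/5)²/2)/1000 = 567/250000 m
Load 4 — triangular load w₀=-18 kN/m (0→w₀ over full span):
  y_4 = -w₀x²(L-x)²(x+2L)/(120LEI) = -(-18)·(6/5)²·(6-(6/5))²·((6/5)+2·6)/(120·6·1000) = 21384/1953125 m
Superposition: y = Σ y_i = 356679/31250000 m ≈ 0.011414 m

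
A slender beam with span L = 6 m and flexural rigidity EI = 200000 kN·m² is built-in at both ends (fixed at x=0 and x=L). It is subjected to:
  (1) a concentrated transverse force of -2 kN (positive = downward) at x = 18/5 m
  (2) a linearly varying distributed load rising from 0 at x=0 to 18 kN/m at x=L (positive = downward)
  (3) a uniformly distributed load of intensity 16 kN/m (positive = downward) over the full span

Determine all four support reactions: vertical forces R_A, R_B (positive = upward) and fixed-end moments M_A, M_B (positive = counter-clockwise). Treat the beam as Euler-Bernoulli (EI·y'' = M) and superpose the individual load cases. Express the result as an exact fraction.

R_A = 7937/125 kN, M_A = 8556/125 kN·m, R_B = 10563/125 kN, M_B = -9834/125 kN·m

Load 1 — point force P=-2 kN at a=18/5 m (b=L-a=12/5):
  R_A = Pb²(3a+b)/L³ = (-2)·(12/5)²·(3·(18/5)+(12/5))/6³ = -88/125 kN
  M_A = Pab²/L² = (-2)·(18/5)·(12/5)²/6² = -144/125 kN·m
  R_B = Pa²(a+3b)/L³ = (-2)·(18/5)²·((18/5)+3·(12/5))/6³ = -162/125 kN
  M_B = -Pa²b/L² = -(-2)·(18/5)²·(12/5)/6² = 216/125 kN·m
Load 2 — triangular load w₀=18 kN/m (0→w₀ over full span):
  R_A = 3w₀L/20 = 3·18·6/20 = 81/5 kN
  M_A = w₀L²/30 = 18·6²/30 = 108/5 kN·m
  R_B = 7w₀L/20 = 7·18·6/20 = 189/5 kN
  M_B = -w₀L²/20 = -18·6²/20 = -162/5 kN·m
Load 3 — uniform load w=16 kN/m over full span:
  R_A = wL/2 = 16·6/2 = 48 kN
  M_A = wL²/12 = 16·6²/12 = 48 kN·m
  R_B = wL/2 = 16·6/2 = 48 kN
  M_B = -wL²/12 = -16·6²/12 = -48 kN·m
Superposition: R_A = 7937/125 kN, M_A = 8556/125 kN·m, R_B = 10563/125 kN, M_B = -9834/125 kN·m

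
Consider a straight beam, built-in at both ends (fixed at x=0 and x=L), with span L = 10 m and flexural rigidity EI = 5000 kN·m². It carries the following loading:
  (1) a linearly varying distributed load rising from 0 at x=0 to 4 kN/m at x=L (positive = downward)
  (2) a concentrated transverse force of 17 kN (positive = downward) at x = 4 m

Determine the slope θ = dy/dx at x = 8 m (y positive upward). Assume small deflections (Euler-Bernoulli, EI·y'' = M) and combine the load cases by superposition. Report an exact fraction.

Load 1 — triangular load w₀=4 kN/m (0→w₀ over full span):
  θ_1 = -w₀(2x(L-x)(L-2x)(x+2L)+x²(L-x)²)/(120LEI) = -4·(2·8·(10-8)·(10-2·8)·(8+2·10)+8²·(10-8)²)/(120·10·5000) = 32/9375 rad
Load 2 — point force P=17 kN at a=4 m (b=L-a=6):
  θ_2 = Pa²(L-x)(2bL-(3b+a)(L-x))/(2L³EI)  [x>a] = 17·4²·(10-8)·(2·6·10-(3·6+4)·(10-8))/(2·10³·5000) = 323/78125 rad
Superposition: θ = Σ θ_i = 1769/234375 rad ≈ 0.007548 rad

θ(8) = 1769/234375 rad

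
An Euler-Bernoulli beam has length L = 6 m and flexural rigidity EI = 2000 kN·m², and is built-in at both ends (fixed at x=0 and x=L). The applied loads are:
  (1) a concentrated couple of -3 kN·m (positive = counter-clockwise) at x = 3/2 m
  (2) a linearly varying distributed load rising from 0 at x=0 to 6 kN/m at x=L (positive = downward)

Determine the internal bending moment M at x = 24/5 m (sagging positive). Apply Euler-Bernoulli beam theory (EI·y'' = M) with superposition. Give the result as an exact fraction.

Load 1 — applied couple M₀=-3 kN·m at a=3/2 m (b=L-a=9/2):
  M_1 = R_Ax - M_A - M₀  [x>a] with R_A=-9/16, M_A=9/16 = (-9/16)·(24/5) - (9/16) - (-3) = -21/80 kN·m
Load 2 — triangular load w₀=6 kN/m (0→w₀ over full span):
  M_2 = 3w₀Lx/20 - w₀L²/30 - w₀x³/(6L) = 3·6·6·(24/5)/20 - 6·6²/30 - 6·(24/5)³/(6·6) = 36/125 kN·m
Superposition: M = Σ M_i = 51/2000 kN·m ≈ 0.025500 kN·m

M(24/5) = 51/2000 kN·m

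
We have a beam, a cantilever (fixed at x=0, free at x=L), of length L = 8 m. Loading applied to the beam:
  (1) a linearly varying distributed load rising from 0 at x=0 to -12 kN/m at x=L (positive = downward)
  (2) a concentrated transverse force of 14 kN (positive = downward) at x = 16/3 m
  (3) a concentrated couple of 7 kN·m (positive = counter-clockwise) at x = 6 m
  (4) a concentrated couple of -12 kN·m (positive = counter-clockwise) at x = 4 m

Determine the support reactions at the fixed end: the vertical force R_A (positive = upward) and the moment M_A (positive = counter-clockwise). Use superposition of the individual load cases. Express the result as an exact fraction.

R_A = -34 kN, M_A = -529/3 kN·m

Load 1 — triangular load w₀=-12 kN/m (0→w₀ over full span):
  R_A = w₀L/2 = (-12)·8/2 = -48 kN
  M_A = w₀L²/3 = (-12)·8²/3 = -256 kN·m
Load 2 — point force P=14 kN at a=16/3 m (b=L-a=8/3):
  R_A = P = 14 kN
  M_A = Pa = 14·(16/3) = 224/3 kN·m
Load 3 — applied couple M₀=7 kN·m at a=6 m (b=L-a=2):
  R_A = 0 kN
  M_A = -M₀ = -7 kN·m
Load 4 — applied couple M₀=-12 kN·m at a=4 m (b=L-a=4):
  R_A = 0 kN
  M_A = -M₀ = -(-12) = 12 kN·m
Superposition: R_A = -34 kN, M_A = -529/3 kN·m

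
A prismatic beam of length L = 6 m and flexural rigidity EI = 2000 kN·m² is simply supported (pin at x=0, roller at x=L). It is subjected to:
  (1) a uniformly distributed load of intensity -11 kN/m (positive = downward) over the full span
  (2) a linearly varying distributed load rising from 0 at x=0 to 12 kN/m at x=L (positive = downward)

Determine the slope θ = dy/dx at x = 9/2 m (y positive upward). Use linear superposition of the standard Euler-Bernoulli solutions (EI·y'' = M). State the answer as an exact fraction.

Load 1 — uniform load w=-11 kN/m over full span:
  θ_1 = -w(L³-6Lx²+4x³)/(24EI) = -(-11)·(6³-6·6·(9/2)²+4·(9/2)³)/(24·2000) = -1089/32000 rad
Load 2 — triangular load w₀=12 kN/m (0→w₀ over full span):
  θ_2 = -w₀(7L⁴-30L²x²+15x⁴)/(360LEI) = -12·(7·6⁴-30·6²·(9/2)²+15·(9/2)⁴)/(360·6·2000) = 11817/640000 rad
Superposition: θ = Σ θ_i = -9963/640000 rad ≈ -0.015567 rad

θ(9/2) = -9963/640000 rad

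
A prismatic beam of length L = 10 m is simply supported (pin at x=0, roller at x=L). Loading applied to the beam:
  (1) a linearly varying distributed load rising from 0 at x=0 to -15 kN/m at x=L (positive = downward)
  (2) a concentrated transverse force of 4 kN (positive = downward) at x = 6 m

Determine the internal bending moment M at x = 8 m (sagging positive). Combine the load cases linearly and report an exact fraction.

M(8) = -336/5 kN·m

Load 1 — triangular load w₀=-15 kN/m (0→w₀ over full span):
  M_1 = w₀Lx/6 - w₀x³/(6L) = (-15)·10·8/6 - (-15)·8³/(6·10) = -72 kN·m
Load 2 — point force P=4 kN at a=6 m (b=L-a=4):
  M_2 = Pa(L-x)/L  [x>a] = 4·6·(10-8)/10 = 24/5 kN·m
Superposition: M = Σ M_i = -336/5 kN·m ≈ -67.200000 kN·m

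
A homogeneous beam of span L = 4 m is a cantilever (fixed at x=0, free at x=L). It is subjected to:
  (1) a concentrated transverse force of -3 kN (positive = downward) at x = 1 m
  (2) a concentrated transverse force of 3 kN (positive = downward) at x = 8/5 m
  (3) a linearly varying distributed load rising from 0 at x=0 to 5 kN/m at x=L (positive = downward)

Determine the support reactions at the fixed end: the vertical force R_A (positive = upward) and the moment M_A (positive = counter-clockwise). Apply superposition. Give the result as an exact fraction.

Load 1 — point force P=-3 kN at a=1 m (b=L-a=3):
  R_A = P = (-3) = -3 kN
  M_A = Pa = (-3)·1 = -3 kN·m
Load 2 — point force P=3 kN at a=8/5 m (b=L-a=12/5):
  R_A = P = 3 kN
  M_A = Pa = 3·(8/5) = 24/5 kN·m
Load 3 — triangular load w₀=5 kN/m (0→w₀ over full span):
  R_A = w₀L/2 = 5·4/2 = 10 kN
  M_A = w₀L²/3 = 5·4²/3 = 80/3 kN·m
Superposition: R_A = 10 kN, M_A = 427/15 kN·m

R_A = 10 kN, M_A = 427/15 kN·m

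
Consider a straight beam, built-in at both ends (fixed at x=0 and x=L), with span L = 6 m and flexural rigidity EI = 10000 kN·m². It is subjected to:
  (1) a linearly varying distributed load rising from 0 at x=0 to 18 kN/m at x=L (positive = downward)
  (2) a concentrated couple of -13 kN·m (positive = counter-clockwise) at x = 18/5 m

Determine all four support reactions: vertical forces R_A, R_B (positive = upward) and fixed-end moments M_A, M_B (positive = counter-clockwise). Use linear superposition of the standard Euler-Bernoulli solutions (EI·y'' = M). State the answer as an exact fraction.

Load 1 — triangular load w₀=18 kN/m (0→w₀ over full span):
  R_A = 3w₀L/20 = 3·18·6/20 = 81/5 kN
  M_A = w₀L²/30 = 18·6²/30 = 108/5 kN·m
  R_B = 7w₀L/20 = 7·18·6/20 = 189/5 kN
  M_B = -w₀L²/20 = -18·6²/20 = -162/5 kN·m
Load 2 — applied couple M₀=-13 kN·m at a=18/5 m (b=L-a=12/5):
  R_A = 6M₀ab/L³ = 6·(-13)·(18/5)·(12/5)/6³ = -78/25 kN
  M_A = M₀b(2a-b)/L² = (-13)·(12/5)·(2·(18/5)-(12/5))/6² = -104/25 kN·m
  R_B = -6M₀ab/L³ = -6·(-13)·(18/5)·(12/5)/6³ = 78/25 kN
  M_B = M₀a(2b-a)/L² = (-13)·(18/5)·(2·(12/5)-(18/5))/6² = -39/25 kN·m
Superposition: R_A = 327/25 kN, M_A = 436/25 kN·m, R_B = 1023/25 kN, M_B = -849/25 kN·m

R_A = 327/25 kN, M_A = 436/25 kN·m, R_B = 1023/25 kN, M_B = -849/25 kN·m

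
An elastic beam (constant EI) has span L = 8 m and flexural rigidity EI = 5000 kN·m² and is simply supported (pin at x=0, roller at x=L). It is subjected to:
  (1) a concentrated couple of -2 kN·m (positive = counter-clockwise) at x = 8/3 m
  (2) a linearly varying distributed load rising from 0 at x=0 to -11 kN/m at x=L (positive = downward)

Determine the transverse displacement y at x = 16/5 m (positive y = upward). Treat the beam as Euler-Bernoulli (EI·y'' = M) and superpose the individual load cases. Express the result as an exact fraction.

y(16/5) = 1583528/29296875 m

Load 1 — applied couple M₀=-2 kN·m at a=8/3 m (b=L-a=16/3):
  y_1 = (M₀x³/(6L)-M₀(x-a)²/2+C₁x)/EI  [x>a] with C₁=M₀(3b²-L²)/(6L)=-8/9 = ((-2)·(16/5)³/(6·8)-(-2)·((16/5)-(8/3))²/2+(-8/9)·(16/5))/5000 = -184/234375 m
Load 2 — triangular load w₀=-11 kN/m (0→w₀ over full span):
  y_2 = -w₀x(7L⁴-10L²x²+3x⁴)/(360LEI) = -(-11)·(16/5)·(7·8⁴-10·8²·(16/5)²+3·(16/5)⁴)/(360·8·5000) = 1606528/29296875 m
Superposition: y = Σ y_i = 1583528/29296875 m ≈ 0.054051 m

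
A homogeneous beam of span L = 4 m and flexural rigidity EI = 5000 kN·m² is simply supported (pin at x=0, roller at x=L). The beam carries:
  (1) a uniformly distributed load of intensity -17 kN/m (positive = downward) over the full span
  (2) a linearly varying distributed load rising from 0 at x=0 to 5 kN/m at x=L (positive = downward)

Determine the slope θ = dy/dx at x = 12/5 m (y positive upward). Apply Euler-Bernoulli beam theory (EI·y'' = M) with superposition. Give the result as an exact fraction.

θ(12/5) = -331/140625 rad

Load 1 — uniform load w=-17 kN/m over full span:
  θ_1 = -w(L³-6Lx²+4x³)/(24EI) = -(-17)·(4³-6·4·(12/5)²+4·(12/5)³)/(24·5000) = -629/234375 rad
Load 2 — triangular load w₀=5 kN/m (0→w₀ over full span):
  θ_2 = -w₀(7L⁴-30L²x²+15x⁴)/(360LEI) = -5·(7·4⁴-30·4²·(12/5)²+15·(12/5)⁴)/(360·4·5000) = 232/703125 rad
Superposition: θ = Σ θ_i = -331/140625 rad ≈ -0.002354 rad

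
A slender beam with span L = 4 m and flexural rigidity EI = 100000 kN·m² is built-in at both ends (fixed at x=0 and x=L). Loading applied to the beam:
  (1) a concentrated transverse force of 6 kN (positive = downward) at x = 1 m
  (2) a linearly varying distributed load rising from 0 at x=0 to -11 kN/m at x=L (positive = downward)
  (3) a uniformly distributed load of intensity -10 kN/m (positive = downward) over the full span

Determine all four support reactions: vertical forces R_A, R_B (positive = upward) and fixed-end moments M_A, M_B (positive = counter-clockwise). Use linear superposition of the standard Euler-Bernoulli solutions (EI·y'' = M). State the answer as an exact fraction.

Load 1 — point force P=6 kN at a=1 m (b=L-a=3):
  R_A = Pb²(3a+b)/L³ = 6·3²·(3·1+3)/4³ = 81/16 kN
  M_A = Pab²/L² = 6·1·3²/4² = 27/8 kN·m
  R_B = Pa²(a+3b)/L³ = 6·1²·(1+3·3)/4³ = 15/16 kN
  M_B = -Pa²b/L² = -6·1²·3/4² = -9/8 kN·m
Load 2 — triangular load w₀=-11 kN/m (0→w₀ over full span):
  R_A = 3w₀L/20 = 3·(-11)·4/20 = -33/5 kN
  M_A = w₀L²/30 = (-11)·4²/30 = -88/15 kN·m
  R_B = 7w₀L/20 = 7·(-11)·4/20 = -77/5 kN
  M_B = -w₀L²/20 = -(-11)·4²/20 = 44/5 kN·m
Load 3 — uniform load w=-10 kN/m over full span:
  R_A = wL/2 = (-10)·4/2 = -20 kN
  M_A = wL²/12 = (-10)·4²/12 = -40/3 kN·m
  R_B = wL/2 = (-10)·4/2 = -20 kN
  M_B = -wL²/12 = -(-10)·4²/12 = 40/3 kN·m
Superposition: R_A = -1723/80 kN, M_A = -633/40 kN·m, R_B = -2757/80 kN, M_B = 2521/120 kN·m

R_A = -1723/80 kN, M_A = -633/40 kN·m, R_B = -2757/80 kN, M_B = 2521/120 kN·m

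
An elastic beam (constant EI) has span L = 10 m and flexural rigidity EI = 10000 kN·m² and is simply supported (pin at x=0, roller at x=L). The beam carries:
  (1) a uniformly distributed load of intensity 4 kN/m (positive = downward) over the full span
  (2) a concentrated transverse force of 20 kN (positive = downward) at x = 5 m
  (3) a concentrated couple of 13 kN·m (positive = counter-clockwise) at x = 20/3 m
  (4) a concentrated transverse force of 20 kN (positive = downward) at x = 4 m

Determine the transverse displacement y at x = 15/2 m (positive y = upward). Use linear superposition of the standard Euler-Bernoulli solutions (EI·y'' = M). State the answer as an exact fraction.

Load 1 — uniform load w=4 kN/m over full span:
  y_1 = -wx(L³-2Lx²+x³)/(24EI) = -4·(15/2)·(10³-2·10·(15/2)²+(15/2)³)/(24·10000) = -19/512 m
Load 2 — point force P=20 kN at a=5 m (b=L-a=5):
  y_2 = -Pa(L-x)(2Lx-a²-x²)/(6LEI)  [x>a] = -20·5·(10-(15/2))·(2·10·(15/2)-5²-(15/2)²)/(6·10·10000) = -11/384 m
Load 3 — applied couple M₀=13 kN·m at a=20/3 m (b=L-a=10/3):
  y_3 = (M₀x³/(6L)-M₀(x-a)²/2+C₁x)/EI  [x>a] with C₁=M₀(3b²-L²)/(6L)=-130/9 = (13·(15/2)³/(6·10)-13·((15/2)-(20/3))²/2+(-130/9)·(15/2))/10000 = -247/115200 m
Load 4 — point force P=20 kN at a=4 m (b=L-a=6):
  y_4 = -Pa(L-x)(2Lx-a²-x²)/(6LEI)  [x>a] = -20·4·(10-(15/2))·(2·10·(15/2)-4²-(15/2)²)/(6·10·10000) = -311/12000 m
Superposition: y = Σ y_i = -27019/288000 m ≈ -0.093816 m

y(15/2) = -27019/288000 m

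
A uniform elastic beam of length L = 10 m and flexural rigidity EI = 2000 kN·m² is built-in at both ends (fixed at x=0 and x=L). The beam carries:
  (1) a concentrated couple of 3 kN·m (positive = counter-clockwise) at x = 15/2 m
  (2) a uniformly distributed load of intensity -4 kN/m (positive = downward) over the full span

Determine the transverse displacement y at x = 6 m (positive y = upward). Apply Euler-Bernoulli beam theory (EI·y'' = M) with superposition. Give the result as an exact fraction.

y(6) = 3651/80000 m

Load 1 — applied couple M₀=3 kN·m at a=15/2 m (b=L-a=5/2):
  y_1 = (R_Ax³/6 - M_Ax²/2)/EI  [x≤a] with R_A=27/80, M_A=15/16 = ((27/80)·6³/6 - (15/16)·6²/2)/2000 = -189/80000 m
Load 2 — uniform load w=-4 kN/m over full span:
  y_2 = -wx²(L-x)²/(24EI) = -(-4)·6²·(10-6)²/(24·2000) = 6/125 m
Superposition: y = Σ y_i = 3651/80000 m ≈ 0.045637 m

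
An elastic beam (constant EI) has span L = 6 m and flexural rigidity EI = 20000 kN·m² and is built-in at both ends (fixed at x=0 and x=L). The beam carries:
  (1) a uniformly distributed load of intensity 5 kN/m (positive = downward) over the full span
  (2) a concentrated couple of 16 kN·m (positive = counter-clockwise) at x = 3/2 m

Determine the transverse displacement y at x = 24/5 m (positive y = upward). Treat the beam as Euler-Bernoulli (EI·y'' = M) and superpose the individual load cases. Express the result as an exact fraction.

Load 1 — uniform load w=5 kN/m over full span:
  y_1 = -wx²(L-x)²/(24EI) = -5·(24/5)²·(6-(24/5))²/(24·20000) = -27/78125 m
Load 2 — applied couple M₀=16 kN·m at a=3/2 m (b=L-a=9/2):
  y_2 = (R_Ax³/6 - M_Ax²/2 - M₀(x-a)²/2)/EI  [x>a] with R_A=3, M_A=-3 = (3·(24/5)³/6 - (-3)·(24/5)²/2 - 16·((24/5)-(3/2))²/2)/20000 = 171/1250000 m
Superposition: y = Σ y_i = -261/1250000 m ≈ -0.000209 m

y(24/5) = -261/1250000 m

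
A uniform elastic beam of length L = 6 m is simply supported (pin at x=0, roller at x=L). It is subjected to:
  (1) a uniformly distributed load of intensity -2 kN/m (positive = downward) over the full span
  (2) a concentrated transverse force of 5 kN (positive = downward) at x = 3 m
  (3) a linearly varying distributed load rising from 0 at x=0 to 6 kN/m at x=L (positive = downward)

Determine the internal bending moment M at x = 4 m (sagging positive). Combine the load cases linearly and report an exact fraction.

M(4) = 31/3 kN·m

Load 1 — uniform load w=-2 kN/m over full span:
  M_1 = wx(L-x)/2 = (-2)·4·(6-4)/2 = -8 kN·m
Load 2 — point force P=5 kN at a=3 m (b=L-a=3):
  M_2 = Pa(L-x)/L  [x>a] = 5·3·(6-4)/6 = 5 kN·m
Load 3 — triangular load w₀=6 kN/m (0→w₀ over full span):
  M_3 = w₀Lx/6 - w₀x³/(6L) = 6·6·4/6 - 6·4³/(6·6) = 40/3 kN·m
Superposition: M = Σ M_i = 31/3 kN·m ≈ 10.333333 kN·m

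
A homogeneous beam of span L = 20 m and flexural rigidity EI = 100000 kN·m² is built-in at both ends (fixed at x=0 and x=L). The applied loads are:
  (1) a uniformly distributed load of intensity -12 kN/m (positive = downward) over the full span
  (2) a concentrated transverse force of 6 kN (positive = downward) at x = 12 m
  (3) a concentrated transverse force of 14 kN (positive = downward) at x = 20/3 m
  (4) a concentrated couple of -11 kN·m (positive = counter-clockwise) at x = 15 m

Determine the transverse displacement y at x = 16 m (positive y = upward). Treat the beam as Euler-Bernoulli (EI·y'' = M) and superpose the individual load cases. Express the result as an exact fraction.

y(16) = 37404223/2025000000 m

Load 1 — uniform load w=-12 kN/m over full span:
  y_1 = -wx²(L-x)²/(24EI) = -(-12)·16²·(20-16)²/(24·100000) = 64/3125 m
Load 2 — point force P=6 kN at a=12 m (b=L-a=8):
  y_2 = -Pa²(L-x)²(3bL-(3b+a)(L-x))/(6L³EI)  [x>a] = -6·12²·(20-16)²·(3·8·20-(3·8+12)·(20-16))/(6·20³·100000) = -378/390625 m
Load 3 — point force P=14 kN at a=20/3 m (b=L-a=40/3):
  y_3 = -Pa²(L-x)²(3bL-(3b+a)(L-x))/(6L³EI)  [x>a] = -14·(20/3)²·(20-16)²·(3·(40/3)·20-(3·(40/3)+(20/3))·(20-16))/(6·20³·100000) = -322/253125 m
Load 4 — applied couple M₀=-11 kN·m at a=15 m (b=L-a=5):
  y_4 = (R_Ax³/6 - M_Ax²/2 - M₀(x-a)²/2)/EI  [x>a] with R_A=-99/160, M_A=-55/16 = ((-99/160)·16³/6 - (-55/16)·16²/2 - (-11)·(16-15)²/2)/100000 = 231/1000000 m
Superposition: y = Σ y_i = 37404223/2025000000 m ≈ 0.018471 m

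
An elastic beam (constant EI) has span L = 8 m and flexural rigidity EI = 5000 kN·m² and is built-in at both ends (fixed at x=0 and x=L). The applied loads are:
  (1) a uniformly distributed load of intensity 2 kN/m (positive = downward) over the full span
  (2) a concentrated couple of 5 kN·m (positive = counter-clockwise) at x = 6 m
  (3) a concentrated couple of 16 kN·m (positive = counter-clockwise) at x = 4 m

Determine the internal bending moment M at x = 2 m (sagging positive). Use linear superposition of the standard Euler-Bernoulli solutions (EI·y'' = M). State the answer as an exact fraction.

Load 1 — uniform load w=2 kN/m over full span:
  M_1 = wLx/2 - wL²/12 - wx²/2 = 2·8·2/2 - 2·8²/12 - 2·2²/2 = 4/3 kN·m
Load 2 — applied couple M₀=5 kN·m at a=6 m (b=L-a=2):
  M_2 = R_Ax - M_A  [x≤a] with R_A=45/64, M_A=25/16 = (45/64)·2 - (25/16) = -5/32 kN·m
Load 3 — applied couple M₀=16 kN·m at a=4 m (b=L-a=4):
  M_3 = R_Ax - M_A  [x≤a] with R_A=3, M_A=4 = 3·2 - 4 = 2 kN·m
Superposition: M = Σ M_i = 305/96 kN·m ≈ 3.177083 kN·m

M(2) = 305/96 kN·m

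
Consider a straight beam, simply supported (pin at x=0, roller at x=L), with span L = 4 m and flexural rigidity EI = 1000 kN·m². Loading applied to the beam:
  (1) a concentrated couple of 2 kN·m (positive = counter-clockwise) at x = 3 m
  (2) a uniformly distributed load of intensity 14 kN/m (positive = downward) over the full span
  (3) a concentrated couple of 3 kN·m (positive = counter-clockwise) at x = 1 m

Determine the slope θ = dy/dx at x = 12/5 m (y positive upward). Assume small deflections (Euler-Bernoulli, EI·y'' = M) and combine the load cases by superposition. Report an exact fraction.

θ(12/5) = 32227/3000000 rad

Load 1 — applied couple M₀=2 kN·m at a=3 m (b=L-a=1):
  θ_1 = (M₀x²/(2L)+C₁)/EI  [x≤a] with C₁=M₀(3b²-L²)/(6L)=-13/12 = (2·(12/5)²/(2·4)+(-13/12))/1000 = 107/300000 rad
Load 2 — uniform load w=14 kN/m over full span:
  θ_2 = -w(L³-6Lx²+4x³)/(24EI) = -14·(4³-6·4·(12/5)²+4·(12/5)³)/(24·1000) = 518/46875 rad
Load 3 — applied couple M₀=3 kN·m at a=1 m (b=L-a=3):
  θ_3 = (M₀x²/(2L)-M₀(x-a)+C₁)/EI  [x>a] with C₁=M₀(3b²-L²)/(6L)=11/8 = (3·(12/5)²/(2·4)-3·((12/5)-1)+(11/8))/1000 = -133/200000 rad
Superposition: θ = Σ θ_i = 32227/3000000 rad ≈ 0.010742 rad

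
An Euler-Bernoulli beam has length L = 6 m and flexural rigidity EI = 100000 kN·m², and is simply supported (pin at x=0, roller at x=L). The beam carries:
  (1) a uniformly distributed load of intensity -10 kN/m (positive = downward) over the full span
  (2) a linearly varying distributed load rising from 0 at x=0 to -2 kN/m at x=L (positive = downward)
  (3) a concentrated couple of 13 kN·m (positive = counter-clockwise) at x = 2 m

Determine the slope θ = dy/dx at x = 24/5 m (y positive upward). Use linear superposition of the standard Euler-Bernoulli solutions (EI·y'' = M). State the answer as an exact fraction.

Load 1 — uniform load w=-10 kN/m over full span:
  θ_1 = -w(L³-6Lx²+4x³)/(24EI) = -(-10)·(6³-6·6·(24/5)²+4·(24/5)³)/(24·100000) = -891/1250000 rad
Load 2 — triangular load w₀=-2 kN/m (0→w₀ over full span):
  θ_2 = -w₀(7L⁴-30L²x²+15x⁴)/(360LEI) = -(-2)·(7·6⁴-30·6²·(24/5)²+15·(24/5)⁴)/(360·6·100000) = -2271/31250000 rad
Load 3 — applied couple M₀=13 kN·m at a=2 m (b=L-a=4):
  θ_3 = (M₀x²/(2L)-M₀(x-a)+C₁)/EI  [x>a] with C₁=M₀(3b²-L²)/(6L)=13/3 = (13·(24/5)²/(2·6)-13·((24/5)-2)+(13/3))/100000 = -533/7500000 rad
Superposition: θ = Σ θ_i = -160601/187500000 rad ≈ -0.000857 rad

θ(24/5) = -160601/187500000 rad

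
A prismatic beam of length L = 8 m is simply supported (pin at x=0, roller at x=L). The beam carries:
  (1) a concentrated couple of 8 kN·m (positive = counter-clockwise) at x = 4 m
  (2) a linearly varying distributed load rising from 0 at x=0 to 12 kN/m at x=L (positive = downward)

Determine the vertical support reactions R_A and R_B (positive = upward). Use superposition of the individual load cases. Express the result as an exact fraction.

Load 1 — applied couple M₀=8 kN·m at a=4 m (b=L-a=4):
  R_A = M₀/L = 8/8 = 1 kN
  R_B = -M₀/L = -8/8 = -1 kN
Load 2 — triangular load w₀=12 kN/m (0→w₀ over full span):
  R_A = w₀L/6 = 12·8/6 = 16 kN
  R_B = w₀L/3 = 12·8/3 = 32 kN
Superposition: R_A = 17 kN, R_B = 31 kN

R_A = 17 kN, R_B = 31 kN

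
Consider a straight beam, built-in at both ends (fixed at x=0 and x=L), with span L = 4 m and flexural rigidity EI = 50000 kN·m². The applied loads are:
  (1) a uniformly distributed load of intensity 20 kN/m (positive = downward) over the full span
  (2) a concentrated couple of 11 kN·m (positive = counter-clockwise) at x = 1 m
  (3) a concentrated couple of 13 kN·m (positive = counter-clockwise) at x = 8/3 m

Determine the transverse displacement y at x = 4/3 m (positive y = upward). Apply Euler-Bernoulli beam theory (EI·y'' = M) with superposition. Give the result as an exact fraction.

Load 1 — uniform load w=20 kN/m over full span:
  y_1 = -wx²(L-x)²/(24EI) = -20·(4/3)²·(4-(4/3))²/(24·50000) = -32/151875 m
Load 2 — applied couple M₀=11 kN·m at a=1 m (b=L-a=3):
  y_2 = (R_Ax³/6 - M_Ax²/2 - M₀(x-a)²/2)/EI  [x>a] with R_A=99/32, M_A=-33/16 = ((99/32)·(4/3)³/6 - (-33/16)·(4/3)²/2 - 11·((4/3)-1)²/2)/50000 = 11/225000 m
Load 3 — applied couple M₀=13 kN·m at a=8/3 m (b=L-a=4/3):
  y_3 = (R_Ax³/6 - M_Ax²/2)/EI  [x≤a] with R_A=13/3, M_A=13/3 = ((13/3)·(4/3)³/6 - (13/3)·(4/3)²/2)/50000 = -13/303750 m
Superposition: y = Σ y_i = -1243/6075000 m ≈ -0.000205 m

y(4/3) = -1243/6075000 m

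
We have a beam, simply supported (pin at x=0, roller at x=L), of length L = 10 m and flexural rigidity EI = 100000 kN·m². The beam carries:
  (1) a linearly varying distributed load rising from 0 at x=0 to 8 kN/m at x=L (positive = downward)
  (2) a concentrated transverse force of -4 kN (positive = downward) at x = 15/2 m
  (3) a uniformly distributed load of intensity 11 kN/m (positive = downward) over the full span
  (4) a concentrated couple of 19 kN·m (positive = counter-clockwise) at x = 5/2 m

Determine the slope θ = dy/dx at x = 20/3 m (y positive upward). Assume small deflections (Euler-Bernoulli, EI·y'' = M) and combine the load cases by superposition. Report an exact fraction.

Load 1 — triangular load w₀=8 kN/m (0→w₀ over full span):
  θ_1 = -w₀(7L⁴-30L²x²+15x⁴)/(360LEI) = -8·(7·10⁴-30·10²·(20/3)²+15·(20/3)⁴)/(360·10·100000) = 91/121500 rad
Load 2 — point force P=-4 kN at a=15/2 m (b=L-a=5/2):
  θ_2 = -Pb(L²-b²-3x²)/(6LEI)  [x≤a] = -(-4)·(5/2)·(10²-(5/2)²-3·(20/3)²)/(6·10·100000) = -19/288000 rad
Load 3 — uniform load w=11 kN/m over full span:
  θ_3 = -w(L³-6Lx²+4x³)/(24EI) = -11·(10³-6·10·(20/3)²+4·(20/3)³)/(24·100000) = 143/64800 rad
Load 4 — applied couple M₀=19 kN·m at a=5/2 m (b=L-a=15/2):
  θ_4 = (M₀x²/(2L)-M₀(x-a)+C₁)/EI  [x>a] with C₁=M₀(3b²-L²)/(6L)=1045/48 = (19·(20/3)²/(2·10)-19·((20/3)-(5/2))+(1045/48))/100000 = -437/2880000 rad
Superposition: θ = Σ θ_i = 212911/77760000 rad ≈ 0.002738 rad

θ(20/3) = 212911/77760000 rad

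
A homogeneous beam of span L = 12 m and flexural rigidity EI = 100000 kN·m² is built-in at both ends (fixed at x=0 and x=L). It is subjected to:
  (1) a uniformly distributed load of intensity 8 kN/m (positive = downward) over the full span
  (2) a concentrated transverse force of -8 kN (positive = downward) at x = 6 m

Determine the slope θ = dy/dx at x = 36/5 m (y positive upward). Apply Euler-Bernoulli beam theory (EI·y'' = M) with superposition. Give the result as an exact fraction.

Load 1 — uniform load w=8 kN/m over full span:
  θ_1 = -wx(L-x)(L-2x)/(12EI) = -8·(36/5)·(12-(36/5))·(12-2·(36/5))/(12·100000) = 216/390625 rad
Load 2 — point force P=-8 kN at a=6 m (b=L-a=6):
  θ_2 = Pa²(L-x)(2bL-(3b+a)(L-x))/(2L³EI)  [x>a] = (-8)·6²·(12-(36/5))·(2·6·12-(3·6+6)·(12-(36/5)))/(2·12³·100000) = -9/78125 rad
Superposition: θ = Σ θ_i = 171/390625 rad ≈ 0.000438 rad

θ(36/5) = 171/390625 rad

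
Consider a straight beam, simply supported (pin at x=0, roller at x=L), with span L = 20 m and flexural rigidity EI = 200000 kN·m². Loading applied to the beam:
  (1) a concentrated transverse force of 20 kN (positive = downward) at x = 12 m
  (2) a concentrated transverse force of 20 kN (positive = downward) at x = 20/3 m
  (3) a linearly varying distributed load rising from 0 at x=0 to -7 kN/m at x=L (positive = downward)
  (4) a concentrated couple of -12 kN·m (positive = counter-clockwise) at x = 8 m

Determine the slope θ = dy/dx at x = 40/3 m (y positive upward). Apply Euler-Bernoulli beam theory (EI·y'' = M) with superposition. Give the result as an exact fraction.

θ(40/3) = -3731/30375000 rad

Load 1 — point force P=20 kN at a=12 m (b=L-a=8):
  θ_1 = -Pa(2L²-6Lx+3x²+a²)/(6LEI)  [x>a] = -20·12·(2·20²-6·20·(40/3)+3·(40/3)²+12²)/(6·20·200000) = 23/18750 rad
Load 2 — point force P=20 kN at a=20/3 m (b=L-a=40/3):
  θ_2 = -Pa(2L²-6Lx+3x²+a²)/(6LEI)  [x>a] = -20·(20/3)·(2·20²-6·20·(40/3)+3·(40/3)²+(20/3)²)/(6·20·200000) = 1/810 rad
Load 3 — triangular load w₀=-7 kN/m (0→w₀ over full span):
  θ_3 = -w₀(7L⁴-30L²x²+15x⁴)/(360LEI) = -(-7)·(7·20⁴-30·20²·(40/3)²+15·(40/3)⁴)/(360·20·200000) = -637/243000 rad
Load 4 — applied couple M₀=-12 kN·m at a=8 m (b=L-a=12):
  θ_4 = (M₀x²/(2L)-M₀(x-a)+C₁)/EI  [x>a] with C₁=M₀(3b²-L²)/(6L)=-16/5 = ((-12)·(40/3)²/(2·20)-(-12)·((40/3)-8)+(-16/5))/200000 = 7/187500 rad
Superposition: θ = Σ θ_i = -3731/30375000 rad ≈ -0.000123 rad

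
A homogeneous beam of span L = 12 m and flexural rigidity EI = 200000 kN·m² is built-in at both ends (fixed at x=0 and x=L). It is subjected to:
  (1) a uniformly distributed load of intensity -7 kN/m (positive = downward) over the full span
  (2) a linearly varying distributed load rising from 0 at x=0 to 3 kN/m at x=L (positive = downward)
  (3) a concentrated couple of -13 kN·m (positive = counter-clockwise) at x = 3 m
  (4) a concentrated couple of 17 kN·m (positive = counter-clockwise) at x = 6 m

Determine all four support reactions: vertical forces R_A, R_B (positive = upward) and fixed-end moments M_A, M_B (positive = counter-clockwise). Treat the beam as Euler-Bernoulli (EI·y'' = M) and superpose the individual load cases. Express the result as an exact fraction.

Load 1 — uniform load w=-7 kN/m over full span:
  R_A = wL/2 = (-7)·12/2 = -42 kN
  M_A = wL²/12 = (-7)·12²/12 = -84 kN·m
  R_B = wL/2 = (-7)·12/2 = -42 kN
  M_B = -wL²/12 = -(-7)·12²/12 = 84 kN·m
Load 2 — triangular load w₀=3 kN/m (0→w₀ over full span):
  R_A = 3w₀L/20 = 3·3·12/20 = 27/5 kN
  M_A = w₀L²/30 = 3·12²/30 = 72/5 kN·m
  R_B = 7w₀L/20 = 7·3·12/20 = 63/5 kN
  M_B = -w₀L²/20 = -3·12²/20 = -108/5 kN·m
Load 3 — applied couple M₀=-13 kN·m at a=3 m (b=L-a=9):
  R_A = 6M₀ab/L³ = 6·(-13)·3·9/12³ = -39/32 kN
  M_A = M₀b(2a-b)/L² = (-13)·9·(2·3-9)/12² = 39/16 kN·m
  R_B = -6M₀ab/L³ = -6·(-13)·3·9/12³ = 39/32 kN
  M_B = M₀a(2b-a)/L² = (-13)·3·(2·9-3)/12² = -65/16 kN·m
Load 4 — applied couple M₀=17 kN·m at a=6 m (b=L-a=6):
  R_A = 6M₀ab/L³ = 6·17·6·6/12³ = 17/8 kN
  M_A = M₀b(2a-b)/L² = 17·6·(2·6-6)/12² = 17/4 kN·m
  R_B = -6M₀ab/L³ = -6·17·6·6/12³ = -17/8 kN
  M_B = M₀a(2b-a)/L² = 17·6·(2·6-6)/12² = 17/4 kN·m
Superposition: R_A = -5711/160 kN, M_A = -5033/80 kN·m, R_B = -4849/160 kN, M_B = 5007/80 kN·m

R_A = -5711/160 kN, M_A = -5033/80 kN·m, R_B = -4849/160 kN, M_B = 5007/80 kN·m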